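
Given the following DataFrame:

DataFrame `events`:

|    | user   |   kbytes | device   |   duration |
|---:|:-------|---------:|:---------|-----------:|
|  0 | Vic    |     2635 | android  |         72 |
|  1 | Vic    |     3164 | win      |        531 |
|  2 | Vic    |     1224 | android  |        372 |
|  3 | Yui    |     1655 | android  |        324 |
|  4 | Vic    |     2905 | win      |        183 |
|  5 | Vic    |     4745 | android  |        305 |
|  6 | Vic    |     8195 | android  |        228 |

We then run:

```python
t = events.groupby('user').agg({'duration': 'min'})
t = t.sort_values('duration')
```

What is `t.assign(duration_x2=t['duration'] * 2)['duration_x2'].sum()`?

group by user, min of duration:
      duration
user          
Vic         72
Yui        324
sort by duration:
      duration
user          
Vic         72
Yui        324
add column duration_x2 = t['duration'] * 2:
      duration  duration_x2
user                       
Vic         72          144
Yui        324          648
Reading off the sum of column 'duration_x2', we get 792.

792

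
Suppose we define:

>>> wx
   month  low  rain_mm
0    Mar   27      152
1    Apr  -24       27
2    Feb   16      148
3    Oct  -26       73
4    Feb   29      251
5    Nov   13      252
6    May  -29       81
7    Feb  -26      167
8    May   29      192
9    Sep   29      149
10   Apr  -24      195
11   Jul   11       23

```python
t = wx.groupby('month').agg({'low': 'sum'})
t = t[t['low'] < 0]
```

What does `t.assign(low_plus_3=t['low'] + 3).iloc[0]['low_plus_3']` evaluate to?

-45

group by month, sum of low:
       low
month     
Apr    -48
Feb     19
Jul     11
Mar     27
May      0
Nov     13
Oct    -26
Sep     29
filter rows where low < 0:
       low
month     
Apr    -48
Oct    -26
add column low_plus_3 = t['low'] + 3:
       low  low_plus_3
month                 
Apr    -48         -45
Oct    -26         -23
Then the value at position 0, column 'low_plus_3': -45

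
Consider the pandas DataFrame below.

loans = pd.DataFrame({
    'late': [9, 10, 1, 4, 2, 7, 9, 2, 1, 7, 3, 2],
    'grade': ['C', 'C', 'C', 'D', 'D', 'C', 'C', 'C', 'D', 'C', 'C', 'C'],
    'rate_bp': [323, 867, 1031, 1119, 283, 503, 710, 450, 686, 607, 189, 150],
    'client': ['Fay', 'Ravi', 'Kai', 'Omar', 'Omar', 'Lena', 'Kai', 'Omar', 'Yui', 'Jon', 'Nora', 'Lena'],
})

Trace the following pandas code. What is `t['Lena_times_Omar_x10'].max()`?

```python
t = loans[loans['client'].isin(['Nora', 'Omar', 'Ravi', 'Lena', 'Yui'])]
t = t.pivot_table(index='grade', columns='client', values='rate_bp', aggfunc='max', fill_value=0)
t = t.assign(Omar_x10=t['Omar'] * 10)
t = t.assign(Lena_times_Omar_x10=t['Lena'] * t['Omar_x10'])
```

2263500

filter rows where client in ['Nora', 'Omar', 'Ravi', 'Lena', 'Yui']:
    late grade  rate_bp client
1     10     C      867   Ravi
3      4     D     1119   Omar
4      2     D      283   Omar
5      7     C      503   Lena
7      2     C      450   Omar
8      1     D      686    Yui
10     3     C      189   Nora
11     2     C      150   Lena
pivot: rows=grade, cols=client, max(rate_bp):
client  Lena  Nora  Omar  Ravi  Yui
grade                              
C        503   189   450   867    0
D          0     0  1119     0  686
add column Omar_x10 = t['Omar'] * 10:
client  Lena  Nora  Omar  Ravi  Yui  Omar_x10
grade                                        
C        503   189   450   867    0      4500
D          0     0  1119     0  686     11190
add column Lena_times_Omar_x10 = t['Lena'] * t['Omar_x10']:
client  Lena  Nora  Omar  Ravi  Yui  Omar_x10  Lena_times_Omar_x10
grade                                                             
C        503   189   450   867    0      4500              2263500
D          0     0  1119     0  686     11190                    0
Reading off the max of column 'Lena_times_Omar_x10', we get 2263500.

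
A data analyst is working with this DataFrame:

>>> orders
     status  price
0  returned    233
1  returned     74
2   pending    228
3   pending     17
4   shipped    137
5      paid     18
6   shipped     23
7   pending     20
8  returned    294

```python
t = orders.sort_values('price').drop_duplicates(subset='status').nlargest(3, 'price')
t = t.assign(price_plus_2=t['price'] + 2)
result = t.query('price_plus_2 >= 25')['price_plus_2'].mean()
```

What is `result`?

sort by price:
     status  price
3   pending     17
5      paid     18
7   pending     20
6   shipped     23
1  returned     74
4   shipped    137
2   pending    228
0  returned    233
8  returned    294
drop duplicate status (keep=first):
     status  price
3   pending     17
5      paid     18
6   shipped     23
1  returned     74
take 3 rows with largest price:
     status  price
1  returned     74
6   shipped     23
5      paid     18
add column price_plus_2 = t['price'] + 2:
     status  price  price_plus_2
1  returned     74            76
6   shipped     23            25
5      paid     18            20
filter rows where price_plus_2 >= 25:
     status  price  price_plus_2
1  returned     74            76
6   shipped     23            25
The mean of column 'price_plus_2' is 50.5.

50.5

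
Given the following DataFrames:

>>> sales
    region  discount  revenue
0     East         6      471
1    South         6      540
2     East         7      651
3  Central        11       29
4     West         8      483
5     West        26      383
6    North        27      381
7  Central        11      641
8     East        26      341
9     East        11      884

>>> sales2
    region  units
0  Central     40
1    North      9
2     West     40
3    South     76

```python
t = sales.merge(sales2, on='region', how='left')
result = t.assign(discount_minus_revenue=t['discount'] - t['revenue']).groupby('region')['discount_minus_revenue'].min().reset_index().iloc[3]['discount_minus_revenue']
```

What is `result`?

merge on 'region' (how='left') → 10 rows:
    region  discount  revenue  units
0     East         6      471    NaN
1    South         6      540   76.0
2     East         7      651    NaN
3  Central        11       29   40.0
4     West         8      483   40.0
5     West        26      383   40.0
6    North        27      381    9.0
7  Central        11      641   40.0
8     East        26      341    NaN
9     East        11      884    NaN
add column discount_minus_revenue = t['discount'] - t['revenue']:
    region  discount  revenue  units  discount_minus_revenue
0     East         6      471    NaN                    -465
1    South         6      540   76.0                    -534
2     East         7      651    NaN                    -644
3  Central        11       29   40.0                     -18
4     West         8      483   40.0                    -475
5     West        26      383   40.0                    -357
6    North        27      381    9.0                    -354
7  Central        11      641   40.0                    -630
8     East        26      341    NaN                    -315
9     East        11      884    NaN                    -873
group by region, min of discount_minus_revenue:
region
Central   -630
East      -873
North     -354
South     -534
West      -475
Name: discount_minus_revenue, dtype: int64
reset_index():
    region  discount_minus_revenue
0  Central                    -630
1     East                    -873
2    North                    -354
3    South                    -534
4     West                    -475
Finally, value at position 3, column 'discount_minus_revenue' = -534.

-534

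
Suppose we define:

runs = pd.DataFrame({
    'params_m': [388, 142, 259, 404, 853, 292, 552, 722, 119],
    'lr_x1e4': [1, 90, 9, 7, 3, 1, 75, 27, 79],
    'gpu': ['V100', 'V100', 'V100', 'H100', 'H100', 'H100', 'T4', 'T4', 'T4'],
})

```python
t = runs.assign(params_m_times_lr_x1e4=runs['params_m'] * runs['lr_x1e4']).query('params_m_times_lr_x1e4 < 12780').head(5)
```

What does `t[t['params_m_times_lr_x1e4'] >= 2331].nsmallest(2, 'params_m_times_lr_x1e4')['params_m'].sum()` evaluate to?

add column params_m_times_lr_x1e4 = runs['params_m'] * runs['lr_x1e4']:
   params_m  lr_x1e4   gpu  params_m_times_lr_x1e4
0       388        1  V100                     388
1       142       90  V100                   12780
2       259        9  V100                    2331
3       404        7  H100                    2828
4       853        3  H100                    2559
5       292        1  H100                     292
6       552       75    T4                   41400
7       722       27    T4                   19494
8       119       79    T4                    9401
filter rows where params_m_times_lr_x1e4 < 12780:
   params_m  lr_x1e4   gpu  params_m_times_lr_x1e4
0       388        1  V100                     388
2       259        9  V100                    2331
3       404        7  H100                    2828
4       853        3  H100                    2559
5       292        1  H100                     292
8       119       79    T4                    9401
take first 5 rows:
   params_m  lr_x1e4   gpu  params_m_times_lr_x1e4
0       388        1  V100                     388
2       259        9  V100                    2331
3       404        7  H100                    2828
4       853        3  H100                    2559
5       292        1  H100                     292
filter rows where params_m_times_lr_x1e4 >= 2331:
   params_m  lr_x1e4   gpu  params_m_times_lr_x1e4
2       259        9  V100                    2331
3       404        7  H100                    2828
4       853        3  H100                    2559
take 2 rows with smallest params_m_times_lr_x1e4:
   params_m  lr_x1e4   gpu  params_m_times_lr_x1e4
2       259        9  V100                    2331
4       853        3  H100                    2559

1112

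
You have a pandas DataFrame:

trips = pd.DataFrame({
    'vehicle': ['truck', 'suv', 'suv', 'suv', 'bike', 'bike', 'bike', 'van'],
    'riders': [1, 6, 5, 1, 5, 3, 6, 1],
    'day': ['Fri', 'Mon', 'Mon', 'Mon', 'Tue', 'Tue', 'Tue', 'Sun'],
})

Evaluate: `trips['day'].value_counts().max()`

value_counts of day:
day
Mon    3
Tue    3
Fri    1
Sun    1
Name: count, dtype: int64

3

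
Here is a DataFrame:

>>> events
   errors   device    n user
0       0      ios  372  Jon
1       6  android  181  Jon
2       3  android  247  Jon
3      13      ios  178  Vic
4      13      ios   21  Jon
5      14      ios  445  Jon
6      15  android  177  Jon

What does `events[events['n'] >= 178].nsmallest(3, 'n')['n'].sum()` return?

606

filter rows where n >= 178:
   errors   device    n user
0       0      ios  372  Jon
1       6  android  181  Jon
2       3  android  247  Jon
3      13      ios  178  Vic
5      14      ios  445  Jon
take 3 rows with smallest n:
   errors   device    n user
3      13      ios  178  Vic
1       6  android  181  Jon
2       3  android  247  Jon
sum of column 'n' → 606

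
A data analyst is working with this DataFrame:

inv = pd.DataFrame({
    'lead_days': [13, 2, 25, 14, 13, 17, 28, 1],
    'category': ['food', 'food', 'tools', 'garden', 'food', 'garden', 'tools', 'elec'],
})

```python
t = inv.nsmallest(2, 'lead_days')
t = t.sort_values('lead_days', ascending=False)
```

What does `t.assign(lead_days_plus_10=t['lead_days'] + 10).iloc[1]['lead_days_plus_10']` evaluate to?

11

take 2 rows with smallest lead_days:
   lead_days category
7          1     elec
1          2     food
sort by lead_days descending:
   lead_days category
1          2     food
7          1     elec
add column lead_days_plus_10 = t['lead_days'] + 10:
   lead_days category  lead_days_plus_10
1          2     food                 12
7          1     elec                 11
Taking the value at position 1, column 'lead_days_plus_10' gives 11.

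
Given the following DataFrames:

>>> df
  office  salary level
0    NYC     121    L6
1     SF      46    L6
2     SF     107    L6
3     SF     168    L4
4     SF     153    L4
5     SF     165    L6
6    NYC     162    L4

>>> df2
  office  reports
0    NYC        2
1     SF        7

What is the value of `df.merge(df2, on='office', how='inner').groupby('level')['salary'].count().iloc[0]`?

3

merge on 'office' (how='inner') → 7 rows:
  office  salary level  reports
0    NYC     121    L6        2
1     SF      46    L6        7
2     SF     107    L6        7
3     SF     168    L4        7
4     SF     153    L4        7
5     SF     165    L6        7
6    NYC     162    L4        2
group by level, count of salary:
level
L4    3
L6    4
Name: salary, dtype: int64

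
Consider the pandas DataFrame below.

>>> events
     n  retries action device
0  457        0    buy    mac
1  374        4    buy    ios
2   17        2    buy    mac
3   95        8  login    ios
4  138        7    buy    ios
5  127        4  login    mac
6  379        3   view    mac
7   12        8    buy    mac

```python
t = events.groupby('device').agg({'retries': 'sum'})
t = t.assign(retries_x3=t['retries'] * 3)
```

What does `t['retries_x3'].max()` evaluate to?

57

group by device, sum of retries:
        retries
device         
ios          19
mac          17
add column retries_x3 = t['retries'] * 3:
        retries  retries_x3
device                     
ios          19          57
mac          17          51
Reading off the max of column 'retries_x3', we get 57.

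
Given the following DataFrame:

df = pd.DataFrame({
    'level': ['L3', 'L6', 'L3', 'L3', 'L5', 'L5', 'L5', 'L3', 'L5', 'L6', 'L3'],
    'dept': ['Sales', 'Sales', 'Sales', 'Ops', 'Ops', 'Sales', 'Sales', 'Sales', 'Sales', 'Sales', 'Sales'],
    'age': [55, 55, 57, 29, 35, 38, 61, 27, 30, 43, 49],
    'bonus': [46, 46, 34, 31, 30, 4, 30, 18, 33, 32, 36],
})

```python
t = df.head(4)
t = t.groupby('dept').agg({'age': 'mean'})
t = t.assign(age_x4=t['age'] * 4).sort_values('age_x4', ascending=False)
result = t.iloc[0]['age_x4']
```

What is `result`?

222.666666667

take first 4 rows:
  level   dept  age  bonus
0    L3  Sales   55     46
1    L6  Sales   55     46
2    L3  Sales   57     34
3    L3    Ops   29     31
group by dept, mean of age:
             age
dept            
Ops    29.000000
Sales  55.666667
add column age_x4 = t['age'] * 4:
             age      age_x4
dept                        
Ops    29.000000  116.000000
Sales  55.666667  222.666667
sort by age_x4 descending:
             age      age_x4
dept                        
Sales  55.666667  222.666667
Ops    29.000000  116.000000
Finally, value at position 0, column 'age_x4' = 222.666666667.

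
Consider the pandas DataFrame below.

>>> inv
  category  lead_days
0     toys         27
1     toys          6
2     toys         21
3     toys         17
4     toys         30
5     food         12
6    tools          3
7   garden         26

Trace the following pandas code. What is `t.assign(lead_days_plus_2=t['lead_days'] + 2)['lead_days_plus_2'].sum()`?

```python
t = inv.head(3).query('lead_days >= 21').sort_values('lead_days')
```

52

take first 3 rows:
  category  lead_days
0     toys         27
1     toys          6
2     toys         21
filter rows where lead_days >= 21:
  category  lead_days
0     toys         27
2     toys         21
sort by lead_days:
  category  lead_days
2     toys         21
0     toys         27
add column lead_days_plus_2 = t['lead_days'] + 2:
  category  lead_days  lead_days_plus_2
2     toys         21                23
0     toys         27                29
The sum of column 'lead_days_plus_2' is 52.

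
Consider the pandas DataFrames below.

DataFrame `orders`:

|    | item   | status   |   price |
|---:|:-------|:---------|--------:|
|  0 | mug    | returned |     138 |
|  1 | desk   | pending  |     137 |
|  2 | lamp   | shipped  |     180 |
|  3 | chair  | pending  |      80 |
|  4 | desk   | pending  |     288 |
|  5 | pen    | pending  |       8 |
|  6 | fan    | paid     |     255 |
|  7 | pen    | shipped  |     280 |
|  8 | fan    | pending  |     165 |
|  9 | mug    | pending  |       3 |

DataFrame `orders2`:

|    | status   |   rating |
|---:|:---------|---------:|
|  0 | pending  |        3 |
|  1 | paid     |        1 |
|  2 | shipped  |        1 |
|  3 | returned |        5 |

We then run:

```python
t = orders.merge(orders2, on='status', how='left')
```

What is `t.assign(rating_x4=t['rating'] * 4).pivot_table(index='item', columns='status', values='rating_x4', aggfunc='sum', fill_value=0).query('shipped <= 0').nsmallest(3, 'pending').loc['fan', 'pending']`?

merge on 'status' (how='left') → 10 rows:
    item    status  price  rating
0    mug  returned    138       5
1   desk   pending    137       3
2   lamp   shipped    180       1
3  chair   pending     80       3
4   desk   pending    288       3
5    pen   pending      8       3
6    fan      paid    255       1
7    pen   shipped    280       1
8    fan   pending    165       3
9    mug   pending      3       3
add column rating_x4 = t['rating'] * 4:
    item    status  price  rating  rating_x4
0    mug  returned    138       5         20
1   desk   pending    137       3         12
2   lamp   shipped    180       1          4
3  chair   pending     80       3         12
4   desk   pending    288       3         12
5    pen   pending      8       3         12
6    fan      paid    255       1          4
7    pen   shipped    280       1          4
8    fan   pending    165       3         12
9    mug   pending      3       3         12
pivot: rows=item, cols=status, sum(rating_x4):
status  paid  pending  returned  shipped
item                                    
chair      0       12         0        0
desk       0       24         0        0
fan        4       12         0        0
lamp       0        0         0        4
mug        0       12        20        0
pen        0       12         0        4
filter rows where shipped <= 0:
status  paid  pending  returned  shipped
item                                    
chair      0       12         0        0
desk       0       24         0        0
fan        4       12         0        0
mug        0       12        20        0
take 3 rows with smallest pending:
status  paid  pending  returned  shipped
item                                    
chair      0       12         0        0
fan        4       12         0        0
mug        0       12        20        0
Taking the value at row 'fan', column 'pending' gives 12.

12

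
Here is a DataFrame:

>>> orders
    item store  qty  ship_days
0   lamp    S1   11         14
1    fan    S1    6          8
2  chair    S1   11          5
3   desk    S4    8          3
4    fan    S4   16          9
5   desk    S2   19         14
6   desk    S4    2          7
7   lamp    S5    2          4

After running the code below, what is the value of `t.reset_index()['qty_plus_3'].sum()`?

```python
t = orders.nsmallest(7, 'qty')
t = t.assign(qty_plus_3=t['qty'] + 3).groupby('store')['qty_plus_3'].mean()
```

29.0

take 7 rows with smallest qty:
    item store  qty  ship_days
6   desk    S4    2          7
7   lamp    S5    2          4
1    fan    S1    6          8
3   desk    S4    8          3
0   lamp    S1   11         14
2  chair    S1   11          5
4    fan    S4   16          9
add column qty_plus_3 = t['qty'] + 3:
    item store  qty  ship_days  qty_plus_3
6   desk    S4    2          7           5
7   lamp    S5    2          4           5
1    fan    S1    6          8           9
3   desk    S4    8          3          11
0   lamp    S1   11         14          14
2  chair    S1   11          5          14
4    fan    S4   16          9          19
group by store, mean of qty_plus_3:
store
S1    12.333333
S4    11.666667
S5     5.000000
Name: qty_plus_3, dtype: float64
reset_index():
  store  qty_plus_3
0    S1   12.333333
1    S4   11.666667
2    S5    5.000000
sum of column 'qty_plus_3' → 29.0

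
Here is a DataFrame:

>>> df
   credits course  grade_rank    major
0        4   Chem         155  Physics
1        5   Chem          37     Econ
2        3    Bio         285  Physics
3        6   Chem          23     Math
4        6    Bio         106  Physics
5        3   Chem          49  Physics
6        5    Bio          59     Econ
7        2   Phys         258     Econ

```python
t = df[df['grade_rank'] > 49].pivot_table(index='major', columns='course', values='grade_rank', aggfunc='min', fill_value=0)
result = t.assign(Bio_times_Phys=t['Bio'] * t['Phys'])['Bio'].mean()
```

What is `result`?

filter rows where grade_rank > 49:
   credits course  grade_rank    major
0        4   Chem         155  Physics
2        3    Bio         285  Physics
4        6    Bio         106  Physics
6        5    Bio          59     Econ
7        2   Phys         258     Econ
pivot: rows=major, cols=course, min(grade_rank):
course   Bio  Chem  Phys
major                   
Econ      59     0   258
Physics  106   155     0
add column Bio_times_Phys = t['Bio'] * t['Phys']:
course   Bio  Chem  Phys  Bio_times_Phys
major                                   
Econ      59     0   258           15222
Physics  106   155     0               0
So mean() = 82.5.

82.5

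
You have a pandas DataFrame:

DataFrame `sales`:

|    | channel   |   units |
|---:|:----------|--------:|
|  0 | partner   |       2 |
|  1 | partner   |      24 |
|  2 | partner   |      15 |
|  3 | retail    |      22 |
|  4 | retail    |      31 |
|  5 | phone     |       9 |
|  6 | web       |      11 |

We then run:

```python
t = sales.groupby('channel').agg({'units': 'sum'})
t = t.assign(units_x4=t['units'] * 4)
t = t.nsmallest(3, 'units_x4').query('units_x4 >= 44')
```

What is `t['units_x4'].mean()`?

104.0

group by channel, sum of units:
         units
channel       
partner     41
phone        9
retail      53
web         11
add column units_x4 = t['units'] * 4:
         units  units_x4
channel                 
partner     41       164
phone        9        36
retail      53       212
web         11        44
take 3 rows with smallest units_x4:
         units  units_x4
channel                 
phone        9        36
web         11        44
partner     41       164
filter rows where units_x4 >= 44:
         units  units_x4
channel                 
web         11        44
partner     41       164
mean of column 'units_x4' → 104.0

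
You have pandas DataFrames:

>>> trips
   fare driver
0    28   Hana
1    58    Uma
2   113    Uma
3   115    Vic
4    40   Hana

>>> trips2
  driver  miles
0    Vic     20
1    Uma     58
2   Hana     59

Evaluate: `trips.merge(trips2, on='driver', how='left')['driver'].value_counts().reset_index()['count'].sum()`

merge on 'driver' (how='left') → 5 rows:
   fare driver  miles
0    28   Hana     59
1    58    Uma     58
2   113    Uma     58
3   115    Vic     20
4    40   Hana     59
value_counts of driver:
driver
Hana    2
Uma     2
Vic     1
Name: count, dtype: int64
reset_index():
  driver  count
0   Hana      2
1    Uma      2
2    Vic      1
Taking the sum of column 'count' gives 5.

5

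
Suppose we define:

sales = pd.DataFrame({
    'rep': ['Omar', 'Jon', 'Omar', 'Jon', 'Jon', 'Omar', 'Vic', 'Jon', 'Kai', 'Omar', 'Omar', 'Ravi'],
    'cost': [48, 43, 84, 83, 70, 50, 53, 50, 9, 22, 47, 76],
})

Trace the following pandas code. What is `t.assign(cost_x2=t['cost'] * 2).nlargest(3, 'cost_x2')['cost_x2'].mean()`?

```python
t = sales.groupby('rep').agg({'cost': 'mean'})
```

127.0

group by rep, mean of cost:
      cost
rep       
Jon   61.5
Kai    9.0
Omar  50.2
Ravi  76.0
Vic   53.0
add column cost_x2 = t['cost'] * 2:
      cost  cost_x2
rep                
Jon   61.5    123.0
Kai    9.0     18.0
Omar  50.2    100.4
Ravi  76.0    152.0
Vic   53.0    106.0
take 3 rows with largest cost_x2:
      cost  cost_x2
rep                
Ravi  76.0    152.0
Jon   61.5    123.0
Vic   53.0    106.0
mean of column 'cost_x2' → 127.0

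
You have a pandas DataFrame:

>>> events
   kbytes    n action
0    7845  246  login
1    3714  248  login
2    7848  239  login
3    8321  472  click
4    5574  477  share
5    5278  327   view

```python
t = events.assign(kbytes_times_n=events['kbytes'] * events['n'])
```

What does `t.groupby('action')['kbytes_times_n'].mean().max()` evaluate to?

add column kbytes_times_n = events['kbytes'] * events['n']:
   kbytes    n action  kbytes_times_n
0    7845  246  login         1929870
1    3714  248  login          921072
2    7848  239  login         1875672
3    8321  472  click         3927512
4    5574  477  share         2658798
5    5278  327   view         1725906
group by action, mean of kbytes_times_n:
action
click    3927512.0
login    1575538.0
share    2658798.0
view     1725906.0
Name: kbytes_times_n, dtype: float64
So max() = 3927512.0.

3927512.0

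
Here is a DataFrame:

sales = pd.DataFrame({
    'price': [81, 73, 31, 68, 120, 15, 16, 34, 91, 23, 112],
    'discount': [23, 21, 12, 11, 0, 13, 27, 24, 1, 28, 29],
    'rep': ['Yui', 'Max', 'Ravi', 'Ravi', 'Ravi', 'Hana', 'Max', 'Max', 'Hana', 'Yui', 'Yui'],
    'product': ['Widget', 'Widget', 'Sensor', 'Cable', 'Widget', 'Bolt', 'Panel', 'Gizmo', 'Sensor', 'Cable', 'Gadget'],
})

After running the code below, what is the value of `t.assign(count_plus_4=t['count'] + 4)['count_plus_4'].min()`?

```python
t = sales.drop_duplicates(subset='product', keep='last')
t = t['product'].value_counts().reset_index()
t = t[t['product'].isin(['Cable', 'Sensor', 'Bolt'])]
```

5

drop duplicate product (keep=last):
    price  discount   rep product
4     120         0  Ravi  Widget
5      15        13  Hana    Bolt
6      16        27   Max   Panel
7      34        24   Max   Gizmo
8      91         1  Hana  Sensor
9      23        28   Yui   Cable
10    112        29   Yui  Gadget
value_counts of product:
product
Widget    1
Bolt      1
Panel     1
Gizmo     1
Sensor    1
Cable     1
Gadget    1
Name: count, dtype: int64
reset_index():
  product  count
0  Widget      1
1    Bolt      1
2   Panel      1
3   Gizmo      1
4  Sensor      1
5   Cable      1
6  Gadget      1
filter rows where product in ['Cable', 'Sensor', 'Bolt']:
  product  count
1    Bolt      1
4  Sensor      1
5   Cable      1
add column count_plus_4 = t['count'] + 4:
  product  count  count_plus_4
1    Bolt      1             5
4  Sensor      1             5
5   Cable      1             5
Hence 5.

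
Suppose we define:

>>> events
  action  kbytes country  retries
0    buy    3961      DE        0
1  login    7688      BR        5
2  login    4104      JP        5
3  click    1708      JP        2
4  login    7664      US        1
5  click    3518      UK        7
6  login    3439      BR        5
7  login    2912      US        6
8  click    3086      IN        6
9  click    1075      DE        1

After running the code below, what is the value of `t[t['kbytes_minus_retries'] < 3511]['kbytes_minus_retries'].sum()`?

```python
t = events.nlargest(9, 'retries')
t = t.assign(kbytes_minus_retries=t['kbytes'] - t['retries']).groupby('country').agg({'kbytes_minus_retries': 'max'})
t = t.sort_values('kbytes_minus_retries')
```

take 9 rows with largest retries:
  action  kbytes country  retries
5  click    3518      UK        7
7  login    2912      US        6
8  click    3086      IN        6
1  login    7688      BR        5
2  login    4104      JP        5
6  login    3439      BR        5
3  click    1708      JP        2
4  login    7664      US        1
9  click    1075      DE        1
add column kbytes_minus_retries = t['kbytes'] - t['retries']:
  action  kbytes country  retries  kbytes_minus_retries
5  click    3518      UK        7                  3511
7  login    2912      US        6                  2906
8  click    3086      IN        6                  3080
1  login    7688      BR        5                  7683
2  login    4104      JP        5                  4099
6  login    3439      BR        5                  3434
3  click    1708      JP        2                  1706
4  login    7664      US        1                  7663
9  click    1075      DE        1                  1074
group by country, max of kbytes_minus_retries:
         kbytes_minus_retries
country                      
BR                       7683
DE                       1074
IN                       3080
JP                       4099
UK                       3511
US                       7663
sort by kbytes_minus_retries:
         kbytes_minus_retries
country                      
DE                       1074
IN                       3080
UK                       3511
JP                       4099
US                       7663
BR                       7683
filter rows where kbytes_minus_retries < 3511:
         kbytes_minus_retries
country                      
DE                       1074
IN                       3080
So sum() = 4154.

4154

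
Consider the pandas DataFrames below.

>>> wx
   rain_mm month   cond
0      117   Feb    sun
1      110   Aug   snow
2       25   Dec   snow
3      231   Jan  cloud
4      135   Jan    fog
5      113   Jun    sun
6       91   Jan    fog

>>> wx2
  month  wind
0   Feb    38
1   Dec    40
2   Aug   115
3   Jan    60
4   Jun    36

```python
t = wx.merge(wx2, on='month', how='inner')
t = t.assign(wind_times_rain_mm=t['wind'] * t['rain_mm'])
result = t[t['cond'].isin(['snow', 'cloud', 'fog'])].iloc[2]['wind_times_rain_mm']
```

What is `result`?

merge on 'month' (how='inner') → 7 rows:
   rain_mm month   cond  wind
0      117   Feb    sun    38
1      110   Aug   snow   115
2       25   Dec   snow    40
3      231   Jan  cloud    60
4      135   Jan    fog    60
5      113   Jun    sun    36
6       91   Jan    fog    60
add column wind_times_rain_mm = t['wind'] * t['rain_mm']:
   rain_mm month   cond  wind  wind_times_rain_mm
0      117   Feb    sun    38                4446
1      110   Aug   snow   115               12650
2       25   Dec   snow    40                1000
3      231   Jan  cloud    60               13860
4      135   Jan    fog    60                8100
5      113   Jun    sun    36                4068
6       91   Jan    fog    60                5460
filter rows where cond in ['snow', 'cloud', 'fog']:
   rain_mm month   cond  wind  wind_times_rain_mm
1      110   Aug   snow   115               12650
2       25   Dec   snow    40                1000
3      231   Jan  cloud    60               13860
4      135   Jan    fog    60                8100
6       91   Jan    fog    60                5460
Taking the value at position 2, column 'wind_times_rain_mm' gives 13860.

13860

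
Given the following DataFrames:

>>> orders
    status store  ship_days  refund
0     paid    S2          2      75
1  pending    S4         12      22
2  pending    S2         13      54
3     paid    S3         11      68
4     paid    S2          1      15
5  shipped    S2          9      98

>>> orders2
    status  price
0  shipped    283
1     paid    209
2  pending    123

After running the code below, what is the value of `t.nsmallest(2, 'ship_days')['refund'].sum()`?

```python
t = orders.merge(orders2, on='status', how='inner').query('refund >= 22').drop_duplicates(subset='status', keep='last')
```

166

merge on 'status' (how='inner') → 6 rows:
    status store  ship_days  refund  price
0     paid    S2          2      75    209
1  pending    S4         12      22    123
2  pending    S2         13      54    123
3     paid    S3         11      68    209
4     paid    S2          1      15    209
5  shipped    S2          9      98    283
filter rows where refund >= 22:
    status store  ship_days  refund  price
0     paid    S2          2      75    209
1  pending    S4         12      22    123
2  pending    S2         13      54    123
3     paid    S3         11      68    209
5  shipped    S2          9      98    283
drop duplicate status (keep=last):
    status store  ship_days  refund  price
2  pending    S2         13      54    123
3     paid    S3         11      68    209
5  shipped    S2          9      98    283
take 2 rows with smallest ship_days:
    status store  ship_days  refund  price
5  shipped    S2          9      98    283
3     paid    S3         11      68    209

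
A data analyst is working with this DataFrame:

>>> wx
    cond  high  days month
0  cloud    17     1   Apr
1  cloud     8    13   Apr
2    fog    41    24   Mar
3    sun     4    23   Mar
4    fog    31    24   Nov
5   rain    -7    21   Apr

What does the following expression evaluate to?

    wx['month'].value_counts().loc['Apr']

value_counts of month:
month
Apr    3
Mar    2
Nov    1
Name: count, dtype: int64
Hence 3.

3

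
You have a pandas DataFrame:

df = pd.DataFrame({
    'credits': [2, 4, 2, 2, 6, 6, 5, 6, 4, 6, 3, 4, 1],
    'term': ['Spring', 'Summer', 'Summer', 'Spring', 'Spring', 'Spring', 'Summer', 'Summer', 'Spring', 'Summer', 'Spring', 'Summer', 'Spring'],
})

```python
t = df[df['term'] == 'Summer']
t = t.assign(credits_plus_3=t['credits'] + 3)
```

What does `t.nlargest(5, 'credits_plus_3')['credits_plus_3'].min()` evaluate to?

7

filter rows where term == 'Summer':
    credits    term
1         4  Summer
2         2  Summer
6         5  Summer
7         6  Summer
9         6  Summer
11        4  Summer
add column credits_plus_3 = t['credits'] + 3:
    credits    term  credits_plus_3
1         4  Summer               7
2         2  Summer               5
6         5  Summer               8
7         6  Summer               9
9         6  Summer               9
11        4  Summer               7
take 5 rows with largest credits_plus_3:
    credits    term  credits_plus_3
7         6  Summer               9
9         6  Summer               9
6         5  Summer               8
1         4  Summer               7
11        4  Summer               7
Hence 7.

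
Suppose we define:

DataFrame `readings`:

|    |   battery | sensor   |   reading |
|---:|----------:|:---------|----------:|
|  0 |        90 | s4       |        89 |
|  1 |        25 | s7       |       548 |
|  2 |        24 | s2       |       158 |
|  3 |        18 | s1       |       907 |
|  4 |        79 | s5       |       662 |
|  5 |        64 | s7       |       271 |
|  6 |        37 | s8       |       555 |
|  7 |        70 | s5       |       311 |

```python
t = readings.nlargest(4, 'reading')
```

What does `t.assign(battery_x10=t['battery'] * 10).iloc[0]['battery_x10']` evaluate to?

take 4 rows with largest reading:
   battery sensor  reading
3       18     s1      907
4       79     s5      662
6       37     s8      555
1       25     s7      548
add column battery_x10 = t['battery'] * 10:
   battery sensor  reading  battery_x10
3       18     s1      907          180
4       79     s5      662          790
6       37     s8      555          370
1       25     s7      548          250

180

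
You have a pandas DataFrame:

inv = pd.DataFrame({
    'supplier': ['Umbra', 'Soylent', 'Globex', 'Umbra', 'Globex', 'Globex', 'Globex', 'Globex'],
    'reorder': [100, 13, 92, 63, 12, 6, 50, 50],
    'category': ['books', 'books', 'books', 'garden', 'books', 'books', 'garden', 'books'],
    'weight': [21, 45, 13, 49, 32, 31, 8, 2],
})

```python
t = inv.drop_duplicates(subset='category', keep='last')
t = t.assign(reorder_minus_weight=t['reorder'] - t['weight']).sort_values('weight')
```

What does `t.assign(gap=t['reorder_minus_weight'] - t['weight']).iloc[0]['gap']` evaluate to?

drop duplicate category (keep=last):
  supplier  reorder category  weight
6   Globex       50   garden       8
7   Globex       50    books       2
add column reorder_minus_weight = t['reorder'] - t['weight']:
  supplier  reorder category  weight  reorder_minus_weight
6   Globex       50   garden       8                    42
7   Globex       50    books       2                    48
sort by weight:
  supplier  reorder category  weight  reorder_minus_weight
7   Globex       50    books       2                    48
6   Globex       50   garden       8                    42
add column gap = t['reorder_minus_weight'] - t['weight']:
  supplier  reorder category  weight  reorder_minus_weight  gap
7   Globex       50    books       2                    48   46
6   Globex       50   garden       8                    42   34

46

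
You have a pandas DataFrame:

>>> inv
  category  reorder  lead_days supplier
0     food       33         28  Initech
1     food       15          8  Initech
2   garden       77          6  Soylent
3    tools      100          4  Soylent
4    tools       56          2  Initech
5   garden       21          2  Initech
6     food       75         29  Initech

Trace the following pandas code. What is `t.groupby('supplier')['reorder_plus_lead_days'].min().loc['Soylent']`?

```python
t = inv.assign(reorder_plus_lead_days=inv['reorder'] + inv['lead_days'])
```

83

add column reorder_plus_lead_days = inv['reorder'] + inv['lead_days']:
  category  reorder  lead_days supplier  reorder_plus_lead_days
0     food       33         28  Initech                      61
1     food       15          8  Initech                      23
2   garden       77          6  Soylent                      83
3    tools      100          4  Soylent                     104
4    tools       56          2  Initech                      58
5   garden       21          2  Initech                      23
6     food       75         29  Initech                     104
group by supplier, min of reorder_plus_lead_days:
supplier
Initech    23
Soylent    83
Name: reorder_plus_lead_days, dtype: int64
Finally, value at index 'Soylent' = 83.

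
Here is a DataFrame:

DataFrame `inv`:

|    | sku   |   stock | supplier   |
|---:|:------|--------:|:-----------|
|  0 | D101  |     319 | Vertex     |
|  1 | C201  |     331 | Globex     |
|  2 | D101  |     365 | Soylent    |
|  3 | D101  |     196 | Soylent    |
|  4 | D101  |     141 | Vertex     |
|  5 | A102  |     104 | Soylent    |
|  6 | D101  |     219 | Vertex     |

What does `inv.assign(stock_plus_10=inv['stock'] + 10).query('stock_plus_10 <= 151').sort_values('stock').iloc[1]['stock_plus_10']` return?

add column stock_plus_10 = inv['stock'] + 10:
    sku  stock supplier  stock_plus_10
0  D101    319   Vertex            329
1  C201    331   Globex            341
2  D101    365  Soylent            375
3  D101    196  Soylent            206
4  D101    141   Vertex            151
5  A102    104  Soylent            114
6  D101    219   Vertex            229
filter rows where stock_plus_10 <= 151:
    sku  stock supplier  stock_plus_10
4  D101    141   Vertex            151
5  A102    104  Soylent            114
sort by stock:
    sku  stock supplier  stock_plus_10
5  A102    104  Soylent            114
4  D101    141   Vertex            151

151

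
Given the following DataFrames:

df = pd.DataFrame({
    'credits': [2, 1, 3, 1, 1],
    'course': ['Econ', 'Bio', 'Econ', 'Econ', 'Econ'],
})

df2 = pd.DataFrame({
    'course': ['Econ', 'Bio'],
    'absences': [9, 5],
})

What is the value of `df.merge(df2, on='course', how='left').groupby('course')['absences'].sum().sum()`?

merge on 'course' (how='left') → 5 rows:
   credits course  absences
0        2   Econ         9
1        1    Bio         5
2        3   Econ         9
3        1   Econ         9
4        1   Econ         9
group by course, sum of absences:
course
Bio      5
Econ    36
Name: absences, dtype: int64

41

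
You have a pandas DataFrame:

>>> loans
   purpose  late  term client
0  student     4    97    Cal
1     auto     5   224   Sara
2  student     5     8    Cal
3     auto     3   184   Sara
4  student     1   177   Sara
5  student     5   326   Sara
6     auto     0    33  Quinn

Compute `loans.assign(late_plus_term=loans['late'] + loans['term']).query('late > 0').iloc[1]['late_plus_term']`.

add column late_plus_term = loans['late'] + loans['term']:
   purpose  late  term client  late_plus_term
0  student     4    97    Cal             101
1     auto     5   224   Sara             229
2  student     5     8    Cal              13
3     auto     3   184   Sara             187
4  student     1   177   Sara             178
5  student     5   326   Sara             331
6     auto     0    33  Quinn              33
filter rows where late > 0:
   purpose  late  term client  late_plus_term
0  student     4    97    Cal             101
1     auto     5   224   Sara             229
2  student     5     8    Cal              13
3     auto     3   184   Sara             187
4  student     1   177   Sara             178
5  student     5   326   Sara             331
Finally, value at position 1, column 'late_plus_term' = 229.

229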